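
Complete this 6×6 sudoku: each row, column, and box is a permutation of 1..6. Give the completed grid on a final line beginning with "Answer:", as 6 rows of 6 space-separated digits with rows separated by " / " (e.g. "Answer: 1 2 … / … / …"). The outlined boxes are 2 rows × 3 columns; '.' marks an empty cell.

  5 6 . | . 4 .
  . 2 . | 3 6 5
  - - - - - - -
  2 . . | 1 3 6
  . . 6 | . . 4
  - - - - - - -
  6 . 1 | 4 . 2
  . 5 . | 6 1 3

Step 1. [r2c3∈{4}] r2c3 is down to just 4. So r2c3=4.
Step 2. [r4c4∈{2,5}] across col 4, 5 lands solely at r4c4. So r4c4=5.
Step 3. [r4c2∈{1,3}] r4c2 is the only open cell in col 2 admitting 1 ⇒ r4c2=1.
Step 4. [r3c3∈{5}] nothing but 5 survives at r3c3. So r3c3=5.
Step 5. [r6c3∈{2}] only 2 remains possible at r6c3. So r6c3=2.
Step 6. [r5c2∈{3}] only 3 remains possible at r5c2 ⇒ r5c2=3.
Step 7. [r3c2∈{4}] r3c2 is down to just 4. So r3c2=4.
Step 8. [r6c1∈{4}] r6c1 has the single candidate 4 ⇒ r6c1=4.
Step 9. [r1c6∈{1}] only 1 remains possible at r1c6 ⇒ r1c6=1.
Step 10. [r4c5∈{2}] r4c5's peers cover all but 2 ⇒ r4c5=2.
Step 11. [r5c5∈{5}] r5c5 is down to just 5, so r5c5=5.
Step 12. [r1c3∈{3}] nothing but 3 survives at r1c3 ⇒ r1c3=3.
Step 13. [r1c4∈{2}] r1c4's peers cover all but 2 ⇒ r1c4=2.
Step 14. [r4c1∈{3}] r4c1 has the single candidate 3, so r4c1=3.
Step 15. [r2c1∈{1}] nothing but 1 survives at r2c1. So r2c1=1.

Answer: 5 6 3 2 4 1 / 1 2 4 3 6 5 / 2 4 5 1 3 6 / 3 1 6 5 2 4 / 6 3 1 4 5 2 / 4 5 2 6 1 3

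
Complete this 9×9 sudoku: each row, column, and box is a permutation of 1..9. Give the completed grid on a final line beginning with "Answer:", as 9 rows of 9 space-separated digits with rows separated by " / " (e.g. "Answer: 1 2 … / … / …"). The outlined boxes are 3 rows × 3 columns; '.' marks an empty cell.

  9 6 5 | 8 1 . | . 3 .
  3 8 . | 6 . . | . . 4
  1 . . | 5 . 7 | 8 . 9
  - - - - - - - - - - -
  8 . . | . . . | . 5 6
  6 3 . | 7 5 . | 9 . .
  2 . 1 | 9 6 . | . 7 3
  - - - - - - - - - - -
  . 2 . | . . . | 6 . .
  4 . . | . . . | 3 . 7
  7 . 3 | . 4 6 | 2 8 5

Step 1. [r4c4∈{1,2,3,4}] 4 has one home in col 4: r4c4 ⇒ r4c4=4.
Step 2. [r7c9∈{1}] r7c9's peers cover all but 1. So r7c9=1.
Step 3. [r9c2∈{1,9}] 9 has one home in row 9: r9c2. So r9c2=9.
Step 4. [r1c9∈{2}] r1c9 has the single candidate 2 ⇒ r1c9=2.
Step 5. [r4c7∈{1}] only 1 remains possible at r4c7, so r4c7=1.
Step 6. [r8c4∈{1,2}] across col 4, 2 lands solely at r8c4, so r8c4=2.
Step 7. [r6c6∈{8}] only 8 remains possible at r6c6. So r6c6=8.
Step 8. [r8c8∈{9}] nothing but 9 survives at r8c8, so r8c8=9.
Step 9. [r3c5∈{2,3}] r3c5 is the only open cell in row 3 admitting 3, so r3c5=3.
Step 10. [r5c3∈{4}] r5c3's peers cover all but 4, so r5c3=4.
Step 11. [r4c5∈{2}] r4c5 has the single candidate 2 ⇒ r4c5=2.
Step 12. [r2c3∈{2,7}] box 1 places 7 nowhere but r2c3 ⇒ r2c3=7.
Step 13. [r8c2∈{1,5}] across col 2, 1 lands solely at r8c2 ⇒ r8c2=1.
Step 14. [r7c3∈{8}] r7c3 has the single candidate 8 ⇒ r7c3=8.
Step 15. [r2c5∈{9}] r2c5's peers cover all but 9. So r2c5=9.
Step 16. [r7c6∈{3,5,9}] 9 has one home in row 7: r7c6 ⇒ r7c6=9.
Step 17. [r8c6∈{5}] r8c6 has the single candidate 5. So r8c6=5.
Step 18. [r2c6∈{2}] only 2 remains possible at r2c6. So r2c6=2.
Step 19. [r1c7∈{7}] r1c7 is down to just 7 ⇒ r1c7=7.
Step 20. [r4c3∈{9}] r4c3's peers cover all but 9, so r4c3=9.
Step 21. [r4c6∈{3}] r4c6's peers cover all but 3 ⇒ r4c6=3.
Step 22. [r7c4∈{3}] only 3 remains possible at r7c4, so r7c4=3.
Step 23. [r7c1∈{5}] only 5 remains possible at r7c1, so r7c1=5.
Step 24. [r7c8∈{4}] nothing but 4 survives at r7c8 ⇒ r7c8=4.
Step 25. [r1c6∈{4}] nothing but 4 survives at r1c6 ⇒ r1c6=4.
Step 26. [r3c3∈{2}] r3c3 has the single candidate 2. So r3c3=2.
Step 27. [r8c5∈{8}] r8c5 has the single candidate 8. So r8c5=8.
Step 28. [r2c8∈{1}] nothing but 1 survives at r2c8 ⇒ r2c8=1.
Step 29. [r9c4∈{1}] r9c4 is down to just 1, so r9c4=1.
Step 30. [r3c8∈{6}] nothing but 6 survives at r3c8 ⇒ r3c8=6.
Step 31. [r2c7∈{5}] nothing but 5 survives at r2c7, so r2c7=5.
Step 32. [r3c2∈{4}] nothing but 4 survives at r3c2, so r3c2=4.
Step 33. [r5c9∈{8}] r5c9 is down to just 8. So r5c9=8.
Step 34. [r7c5∈{7}] r7c5 is down to just 7. So r7c5=7.
Step 35. [r4c2∈{7}] only 7 remains possible at r4c2. So r4c2=7.
Step 36. [r5c8∈{2}] r5c8 has the single candidate 2. So r5c8=2.
Step 37. [r5c6∈{1}] r5c6 is down to just 1. So r5c6=1.
Step 38. [r8c3∈{6}] r8c3 is down to just 6 ⇒ r8c3=6.
Step 39. [r6c7∈{4}] r6c7 has the single candidate 4, so r6c7=4.
Step 40. [r6c2∈{5}] r6c2 has the single candidate 5, so r6c2=5.

Answer: 9 6 5 8 1 4 7 3 2 / 3 8 7 6 9 2 5 1 4 / 1 4 2 5 3 7 8 6 9 / 8 7 9 4 2 3 1 5 6 / 6 3 4 7 5 1 9 2 8 / 2 5 1 9 6 8 4 7 3 / 5 2 8 3 7 9 6 4 1 / 4 1 6 2 8 5 3 9 7 / 7 9 3 1 4 6 2 8 5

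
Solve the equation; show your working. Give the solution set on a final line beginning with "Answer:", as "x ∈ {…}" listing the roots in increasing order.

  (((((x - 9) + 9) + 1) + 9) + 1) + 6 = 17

Step 1. [(((((x - 9) + 9) + 1) + 9) + 1) + 6 = 17] the outer +6 inverts by subtracting 6, so sub: ((((x - 9) + 9) + 1) + 9) + 1 = 11.
Step 2. [((((x - 9) + 9) + 1) + 9) + 1 = 11] subtract 1: x sits inside (… + 1), so sub: (((x - 9) + 9) + 1) + 9 = 10.
Step 3. [(((x - 9) + 9) + 1) + 9 = 10] 9 comes off first (subtract 9). So sub: ((x - 9) + 9) + 1 = 1.
Step 4. [((x - 9) + 9) + 1 = 1] +1 is outermost — subtract 1 both sides ⇒ sub: (x - 9) + 9 = 0.
Step 5. [(x - 9) + 9 = 0] the outer +9 inverts by subtracting 9. So sub: x - 9 = -9.
Step 6. [x - 9 = -9] the outer -9 inverts by adding 9 ⇒ sub: x = 0.

Answer: x ∈ {0}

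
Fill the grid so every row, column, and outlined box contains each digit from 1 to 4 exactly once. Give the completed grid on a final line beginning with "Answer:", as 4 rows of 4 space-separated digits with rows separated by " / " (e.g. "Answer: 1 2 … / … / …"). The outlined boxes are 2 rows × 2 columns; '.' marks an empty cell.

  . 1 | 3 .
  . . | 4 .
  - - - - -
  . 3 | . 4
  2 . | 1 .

Step 1. [r2c2∈{2}] only 2 remains possible at r2c2. So r2c2=2.
Step 2. [r1c1∈{4}] r1c1's peers cover all but 4, so r1c1=4.
Step 3. [r4c4∈{3}] r4c4 is down to just 3, so r4c4=3.
Step 4. [r3c1∈{1}] nothing but 1 survives at r3c1, so r3c1=1.
Step 5. [r1c4∈{2}] only 2 remains possible at r1c4 ⇒ r1c4=2.
Step 6. [r2c4∈{1}] only 1 remains possible at r2c4 ⇒ r2c4=1.
Step 7. [r4c2∈{4}] only 4 remains possible at r4c2 ⇒ r4c2=4.
Step 8. [r2c1∈{3}] r2c1 is down to just 3. So r2c1=3.
Step 9. [r3c3∈{2}] r3c3 has the single candidate 2. So r3c3=2.

Answer: 4 1 3 2 / 3 2 4 1 / 1 3 2 4 / 2 4 1 3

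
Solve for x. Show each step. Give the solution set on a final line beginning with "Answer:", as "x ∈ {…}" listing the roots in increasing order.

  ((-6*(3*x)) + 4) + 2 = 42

Step 1. [((-6*(3*x)) + 4) + 2 = 42] subtract 2: x sits inside (… + 2) ⇒ sub: (-6*(3*x)) + 4 = 40.
Step 2. [(-6*(3*x)) + 4 = 40] peel the +4: subtract 4 from each side. So sub: -6*(3*x) = 36.
Step 3. [-6*(3*x) = 36] leading coefficient -6: divide by -6. So div: 3*x = -6.
Step 4. [3*x = -6] leading coefficient 3: divide by 3, so div: x = -2.

Answer: x ∈ {-2}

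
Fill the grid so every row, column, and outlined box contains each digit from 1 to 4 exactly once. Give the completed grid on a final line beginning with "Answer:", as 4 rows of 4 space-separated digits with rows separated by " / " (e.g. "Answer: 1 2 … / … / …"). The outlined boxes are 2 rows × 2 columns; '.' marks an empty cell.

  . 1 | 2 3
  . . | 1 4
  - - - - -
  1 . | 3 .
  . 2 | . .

Step 1. [r4c1∈{3,4}] r4c1 is the only open cell in row 4 admitting 3 ⇒ r4c1=3.
Step 2. [r3c2∈{4}] nothing but 4 survives at r3c2 ⇒ r3c2=4.
Step 3. [r2c1∈{2}] only 2 remains possible at r2c1, so r2c1=2.
Step 4. [r3c4∈{2}] r3c4's peers cover all but 2. So r3c4=2.
Step 5. [r4c4∈{1}] r4c4's peers cover all but 1. So r4c4=1.
Step 6. [r4c3∈{4}] r4c3's peers cover all but 4. So r4c3=4.
Step 7. [r1c1∈{4}] r1c1 is down to just 4. So r1c1=4.
Step 8. [r2c2∈{3}] r2c2's peers cover all but 3. So r2c2=3.

Answer: 4 1 2 3 / 2 3 1 4 / 1 4 3 2 / 3 2 4 1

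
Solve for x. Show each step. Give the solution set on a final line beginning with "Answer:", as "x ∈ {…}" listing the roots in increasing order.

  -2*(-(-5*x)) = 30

Step 1. [-2*(-(-5*x)) = 30] LHS = -2·(…); ÷-2 both sides ⇒ div: -(-5*x) = -15.
Step 2. [-(-5*x) = -15] flip signs both sides. So neg: -5*x = 15.
Step 3. [-5*x = 15] leading coefficient -5: divide by -5, so div: x = -3.

Answer: x ∈ {-3}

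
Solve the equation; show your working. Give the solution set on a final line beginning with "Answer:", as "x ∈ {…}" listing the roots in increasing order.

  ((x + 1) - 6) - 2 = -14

Step 1. [((x + 1) - 6) - 2 = -14] peel the -2: add 2 from each side ⇒ sub: (x + 1) - 6 = -12.
Step 2. [(x + 1) - 6 = -12] -6 is outermost — add 6 both sides ⇒ sub: x + 1 = -6.
Step 3. [x + 1 = -6] peel the +1: subtract 1 from each side ⇒ sub: x = -7.

Answer: x ∈ {-7}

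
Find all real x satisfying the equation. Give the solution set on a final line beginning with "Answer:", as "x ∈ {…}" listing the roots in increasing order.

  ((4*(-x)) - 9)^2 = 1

Step 1. [((4*(-x)) - 9)^2 = 1] √ both sides: 1 ≥ 0 gives two branches, so sqrt: (4*(-x)) - 9 = 1 or -1.
Step 2. [(4*(-x)) - 9 = 1 or -1] -9 is outermost — add 9 both sides ⇒ sub: 4*(-x) = 10 or 8.
Step 3. [4*(-x) = 10 or 8] LHS = 4·(…); ÷4 both sides, so div: -x = 5/2 or 2.
Step 4. [-x = 5/2 or 2] flip signs both sides ⇒ neg: x = -5/2 or -2.

Answer: x ∈ {-5/2, -2}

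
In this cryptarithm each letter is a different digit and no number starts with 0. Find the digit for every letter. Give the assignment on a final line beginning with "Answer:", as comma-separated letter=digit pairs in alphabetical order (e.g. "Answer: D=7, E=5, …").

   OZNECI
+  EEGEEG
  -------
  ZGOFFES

Step 1. [col 1: I + G ≡ S (mod 10)] G=4 is one option consistent with column 1 (I + G ≡ S (mod 10), carry-in 0) — take it. So G=4.
Step 2. [col 1: I + G ≡ S (mod 10)] several values work for I in column 1 (I + G ≡ S (mod 10), carry-in 0); try I=5, so I=5.
Step 3. [Z] Z is the leading digit of a 7-digit sum of two 6-digit numbers; the final carry is exactly 1 ⇒ Z=1.
Step 4. [col 1: I + G ≡ S (mod 10)] column 1: given I=5, G=4, carry-in 0, and digits 1,4,5 already taken and all letters distinct, I+G≡S (mod 10) forces S=9. So S=9.
Step 5. [col 2: C + E ≡ E (mod 10)] from column 2 (nothing yet, carry-in 0, digits 1,4,5,9 already taken and all letters distinct): C must equal 0 ⇒ C=0.
Step 6. [col 2: C + E ≡ E (mod 10)] column 2 (C + E ≡ E (mod 10), carry-in 0) doesn't pin E yet; pick E=6 and continue ⇒ E=6.
Step 7. [col 3: E + E ≡ F (mod 10)] in column 3 we have E+E≡F with carry-in 0; given E=6 and digits 0,1,4,5,6,9 already taken and all letters distinct, that pins F to 2. So F=2.
Step 8. [col 4: N + G ≡ F (mod 10)] column 4 reads N+G+carry(1)=F with G=4, F=2; with digits 0,1,2,4,5,6,9 already taken and all letters distinct, the only value for N is 7, so N=7.
Step 9. [col 5: Z + E ≡ O (mod 10)] column 5: given Z=1, E=6, carry-in 1, and digits 0,1,2,4,5,6,7,9 already taken and all letters distinct, Z+E≡O (mod 10) forces O=8. So O=8.

Answer: C=0, E=6, F=2, G=4, I=5, N=7, O=8, S=9, Z=1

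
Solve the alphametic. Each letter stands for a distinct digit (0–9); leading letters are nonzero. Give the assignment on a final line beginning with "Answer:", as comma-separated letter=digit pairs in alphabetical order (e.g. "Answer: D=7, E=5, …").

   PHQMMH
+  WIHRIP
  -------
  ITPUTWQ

Step 1. [col 1: H + P ≡ Q (mod 10)] several values work for P in column 1 (H + P ≡ Q (mod 10), carry-in 0); try P=3. So P=3.
Step 2. [col 1: H + P ≡ Q (mod 10)] column 1 (H + P ≡ Q (mod 10), carry-in 0) doesn't pin Q yet; pick Q=5 and continue, so Q=5.
Step 3. [I] I is the leading digit of a 7-digit sum of two 6-digit numbers; the final carry is exactly 1, so I=1.
Step 4. [col 1: H + P ≡ Q (mod 10)] in column 1 we have H+P≡Q with carry-in 0; given P=3, Q=5 and digits 1,3,5 already taken and all letters distinct, that pins H to 2, so H=2.
Step 5. [col 2: M + I ≡ W (mod 10)] W=7 is one option consistent with column 2 (M + I ≡ W (mod 10), carry-in 0) — take it ⇒ W=7.
Step 6. [col 2: M + I ≡ W (mod 10)] from column 2 (I=1, W=7, carry-in 0, digits 1,2,3,5,7 already taken and all letters distinct): M must equal 6, so M=6.
Step 7. [col 3: M + R ≡ T (mod 10)] T=0 is one option consistent with column 3 (M + R ≡ T (mod 10), carry-in 0) — take it ⇒ T=0.
Step 8. [col 3: M + R ≡ T (mod 10)] column 3: given M=6, T=0, carry-in 0, and digits 0,1,2,3,5,6,7 already taken and all letters distinct, M+R≡T (mod 10) forces R=4 ⇒ R=4.
Step 9. [col 4: Q + H ≡ U (mod 10)] in column 4 we have Q+H≡U with carry-in 1; given Q=5, H=2 and digits 0,1,2,3,4,5,6,7 already taken and all letters distinct, that pins U to 8 ⇒ U=8.

Answer: H=2, I=1, M=6, P=3, Q=5, R=4, T=0, U=8, W=7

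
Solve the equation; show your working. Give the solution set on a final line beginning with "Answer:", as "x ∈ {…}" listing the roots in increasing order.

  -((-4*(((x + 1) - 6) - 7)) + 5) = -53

Step 1. [-((-4*(((x + 1) - 6) - 7)) + 5) = -53] leading − — multiply by −1, so neg: (-4*(((x + 1) - 6) - 7)) + 5 = 53.
Step 2. [(-4*(((x + 1) - 6) - 7)) + 5 = 53] the outer +5 inverts by subtracting 5 ⇒ sub: -4*(((x + 1) - 6) - 7) = 48.
Step 3. [-4*(((x + 1) - 6) - 7) = 48] LHS = -4·(…); ÷-4 both sides ⇒ div: ((x + 1) - 6) - 7 = -12.
Step 4. [((x + 1) - 6) - 7 = -12] 7 comes off first (add 7). So sub: (x + 1) - 6 = -5.
Step 5. [(x + 1) - 6 = -5] the outer -6 inverts by adding 6. So sub: x + 1 = 1.
Step 6. [x + 1 = 1] 1 comes off first (subtract 1) ⇒ sub: x = 0.

Answer: x ∈ {0}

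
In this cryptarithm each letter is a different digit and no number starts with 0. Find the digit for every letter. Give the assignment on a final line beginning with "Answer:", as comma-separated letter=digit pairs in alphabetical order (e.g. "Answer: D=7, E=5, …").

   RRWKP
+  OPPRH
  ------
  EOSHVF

Step 1. [col 1: P + H ≡ F (mod 10)] several values work for H in column 1 (P + H ≡ F (mod 10), carry-in 0); try H=4, so H=4.
Step 2. [col 1: P + H ≡ F (mod 10)] P=3 is one option consistent with column 1 (P + H ≡ F (mod 10), carry-in 0) — take it ⇒ P=3.
Step 3. [col 1: P + H ≡ F (mod 10)] column 1 reads P+H+carry(0)=F with P=3, H=4; with digits 3,4 already taken and all letters distinct, the only value for F is 7, so F=7.
Step 4. [col 2: K + R ≡ V (mod 10)] column 2 (K + R ≡ V (mod 10), carry-in 0) doesn't pin R yet; pick R=9 and continue ⇒ R=9.
Step 5. [E] adding two 5-digit numbers gives at most 5+1 digits, and here it does — E is that final carry and must be 1 ⇒ E=1.
Step 6. [col 2: K + R ≡ V (mod 10)] from column 2 (R=9, carry-in 0, digits 1,3,4,7,9 already taken and all letters distinct): V must equal 5 ⇒ V=5.
Step 7. [col 2: K + R ≡ V (mod 10)] column 2: given R=9, V=5, carry-in 0, and digits 1,3,4,5,7,9 already taken and all letters distinct, K+R≡V (mod 10) forces K=6. So K=6.
Step 8. [col 3: W + P ≡ H (mod 10)] in column 3 we have W+P≡H with carry-in 1; given P=3, H=4 and digits 1,3,4,5,6,7,9 already taken and all letters distinct, that pins W to 0 ⇒ W=0.
Step 9. [col 4: R + P ≡ S (mod 10)] in column 4 we have R+P≡S with carry-in 0; given R=9, P=3 and digits 0,1,3,4,5,6,7,9 already taken and all letters distinct, that pins S to 2, so S=2.
Step 10. [col 5: R + O ≡ O (mod 10)] column 5: given R=9, carry-in 1, and digits 0,1,2,3,4,5,6,7,9 already taken and all letters distinct, R+O≡O (mod 10) forces O=8. So O=8.

Answer: E=1, F=7, H=4, K=6, O=8, P=3, R=9, S=2, V=5, W=0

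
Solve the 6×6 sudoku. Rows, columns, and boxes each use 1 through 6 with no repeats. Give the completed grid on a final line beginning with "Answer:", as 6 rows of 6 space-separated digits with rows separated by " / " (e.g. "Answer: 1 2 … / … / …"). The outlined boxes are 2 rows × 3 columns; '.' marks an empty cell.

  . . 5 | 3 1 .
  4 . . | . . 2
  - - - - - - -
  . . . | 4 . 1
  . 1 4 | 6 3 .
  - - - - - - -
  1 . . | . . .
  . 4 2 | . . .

Step 1. [r3c5∈{2,5}] r3c5 is the only open cell in box 4 admitting 2 ⇒ r3c5=2.
Step 2. [r5c5∈{4,5,6}] in col 5, 4 fits only at r5c5, so r5c5=4.
Step 3. [r2c4∈{5}] only 5 remains possible at r2c4 ⇒ r2c4=5.
Step 4. [r6c5∈{5,6}] r6c5 is the only open cell in col 5 admitting 5 ⇒ r6c5=5.
Step 5. [r2c5∈{6}] only 6 remains possible at r2c5, so r2c5=6.
Step 6. [r2c2∈{3}] only 3 remains possible at r2c2. So r2c2=3.
Step 7. [r4c1∈{2,5}] in row 4, 2 fits only at r4c1. So r4c1=2.
Step 8. [r3c1∈{3,5,6}] col 1 places 5 nowhere but r3c1. So r3c1=5.
Step 9. [r3c2∈{6}] r3c2 has the single candidate 6. So r3c2=6.
Step 10. [r6c1∈{3,6}] col 1 places 3 nowhere but r6c1. So r6c1=3.
Step 11. [r6c6∈{6}] r6c6's peers cover all but 6. So r6c6=6.
Step 12. [r5c2∈{5}] r5c2's peers cover all but 5. So r5c2=5.
Step 13. [r4c6∈{5}] r4c6's peers cover all but 5. So r4c6=5.
Step 14. [r5c3∈{6}] r5c3 has the single candidate 6, so r5c3=6.
Step 15. [r1c1∈{6}] r1c1 is down to just 6, so r1c1=6.
Step 16. [r1c2∈{2}] r1c2 is down to just 2 ⇒ r1c2=2.
Step 17. [r2c3∈{1}] r2c3's peers cover all but 1. So r2c3=1.
Step 18. [r1c6∈{4}] r1c6's peers cover all but 4, so r1c6=4.
Step 19. [r5c6∈{3}] r5c6 is down to just 3. So r5c6=3.
Step 20. [r5c4∈{2}] r5c4's peers cover all but 2 ⇒ r5c4=2.
Step 21. [r6c4∈{1}] r6c4 is down to just 1, so r6c4=1.
Step 22. [r3c3∈{3}] only 3 remains possible at r3c3, so r3c3=3.

Answer: 6 2 5 3 1 4 / 4 3 1 5 6 2 / 5 6 3 4 2 1 / 2 1 4 6 3 5 / 1 5 6 2 4 3 / 3 4 2 1 5 6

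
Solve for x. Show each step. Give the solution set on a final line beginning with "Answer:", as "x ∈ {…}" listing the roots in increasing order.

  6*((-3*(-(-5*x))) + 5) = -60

Step 1. [6*((-3*(-(-5*x))) + 5) = -60] LHS = 6·(…); ÷6 both sides ⇒ div: (-3*(-(-5*x))) + 5 = -10.
Step 2. [(-3*(-(-5*x))) + 5 = -10] peel the +5: subtract 5 from each side. So sub: -3*(-(-5*x)) = -15.
Step 3. [-3*(-(-5*x)) = -15] leading coefficient -3: divide by -3, so div: -(-5*x) = 5.
Step 4. [-(-5*x) = 5] LHS negated; negate both sides. So neg: -5*x = -5.
Step 5. [-5*x = -5] -5·(inner) — divide through by -5. So div: x = 1.

Answer: x ∈ {1}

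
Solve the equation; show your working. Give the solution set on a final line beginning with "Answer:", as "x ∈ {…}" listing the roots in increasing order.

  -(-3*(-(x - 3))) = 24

Step 1. [-(-3*(-(x - 3))) = 24] flip signs both sides ⇒ neg: -3*(-(x - 3)) = -24.
Step 2. [-3*(-(x - 3)) = -24] divide by the outer -3 ⇒ div: -(x - 3) = 8.
Step 3. [-(x - 3) = 8] flip signs both sides. So neg: x - 3 = -8.
Step 4. [x - 3 = -8] -3 is outermost — add 3 both sides, so sub: x = -5.

Answer: x ∈ {-5}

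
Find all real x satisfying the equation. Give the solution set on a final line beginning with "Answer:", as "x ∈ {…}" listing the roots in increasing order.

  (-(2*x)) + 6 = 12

Step 1. [(-(2*x)) + 6 = 12] 6 comes off first (subtract 6) ⇒ sub: -(2*x) = 6.
Step 2. [-(2*x) = 6] LHS negated; negate both sides. So neg: 2*x = -6.
Step 3. [2*x = -6] LHS = 2·(…); ÷2 both sides ⇒ div: x = -3.

Answer: x ∈ {-3}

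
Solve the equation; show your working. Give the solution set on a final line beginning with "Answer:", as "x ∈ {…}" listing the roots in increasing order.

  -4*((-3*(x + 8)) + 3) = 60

Step 1. [-4*((-3*(x + 8)) + 3) = 60] -4·(inner) — divide through by -4. So div: (-3*(x + 8)) + 3 = -15.
Step 2. [(-3*(x + 8)) + 3 = -15] subtract 3: x sits inside (… + 3), so sub: -3*(x + 8) = -18.
Step 3. [-3*(x + 8) = -18] -3·(inner) — divide through by -3, so div: x + 8 = 6.
Step 4. [x + 8 = 6] peel the +8: subtract 8 from each side. So sub: x = -2.

Answer: x ∈ {-2}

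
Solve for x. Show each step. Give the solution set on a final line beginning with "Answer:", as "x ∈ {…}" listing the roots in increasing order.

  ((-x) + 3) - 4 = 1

Step 1. [((-x) + 3) - 4 = 1] add 4: x sits inside (… - 4), so sub: (-x) + 3 = 5.
Step 2. [(-x) + 3 = 5] peel the +3: subtract 3 from each side ⇒ sub: -x = 2.
Step 3. [-x = 2] LHS negated; negate both sides. So neg: x = -2.

Answer: x ∈ {-2}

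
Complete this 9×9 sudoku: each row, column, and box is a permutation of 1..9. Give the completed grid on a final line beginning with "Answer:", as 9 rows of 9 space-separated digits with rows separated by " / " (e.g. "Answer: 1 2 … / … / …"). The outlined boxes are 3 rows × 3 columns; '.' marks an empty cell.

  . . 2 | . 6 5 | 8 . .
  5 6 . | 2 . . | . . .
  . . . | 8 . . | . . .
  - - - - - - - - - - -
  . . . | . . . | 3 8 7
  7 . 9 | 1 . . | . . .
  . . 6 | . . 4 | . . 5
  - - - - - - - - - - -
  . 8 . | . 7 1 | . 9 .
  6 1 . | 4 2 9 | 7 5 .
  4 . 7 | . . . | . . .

Step 1. [r8c3∈{3}] r8c3 is down to just 3 ⇒ r8c3=3.
Step 2. [r6c7∈{1,2,9}] 9 has one home in box 6: r6c7, so r6c7=9.
Step 3. [r6c8∈{1,2}] r6c8 is the only open cell in box 6 admitting 1 ⇒ r6c8=1.
Step 4. [r7c1∈{2}] nothing but 2 survives at r7c1 ⇒ r7c1=2.
Step 5. [r3c7∈{1,2,4,5,6}] across row 3, 5 lands solely at r3c7 ⇒ r3c7=5.
Step 6. [r7c3∈{5}] r7c3 is down to just 5. So r7c3=5.
Step 7. [r6c2∈{2,3}] across row 6, 2 lands solely at r6c2, so r6c2=2.
Step 8. [r4c1∈{1}] nothing but 1 survives at r4c1 ⇒ r4c1=1.
Step 9. [r1c9∈{1,3,4,9}] 1 has one home in row 1: r1c9. So r1c9=1.
Step 10. [r2c7∈{4}] r2c7 has the single candidate 4. So r2c7=4.
Step 11. [r1c2∈{3,4,7,9}] row 1 places 4 nowhere but r1c2, so r1c2=4.
Step 12. [r7c7∈{6}] only 6 remains possible at r7c7 ⇒ r7c7=6.
Step 13. [r7c4∈{3}] r7c4 is down to just 3, so r7c4=3.
Step 14. [r5c7∈{2}] only 2 remains possible at r5c7, so r5c7=2.
Step 15. [r3c2∈{3,7,9}] col 2 places 7 nowhere but r3c2. So r3c2=7.
Step 16. [r3c6∈{3}] r3c6 is down to just 3 ⇒ r3c6=3.
Step 17. [r3c1∈{9}] only 9 remains possible at r3c1. So r3c1=9.
Step 18. [r5c2∈{3,5}] across col 2, 3 lands solely at r5c2. So r5c2=3.
Step 19. [r5c5∈{5,8}] r5c5 is the only open cell in row 5 admitting 5. So r5c5=5.
Step 20. [r9c5∈{8}] only 8 remains possible at r9c5 ⇒ r9c5=8.
Step 21. [r9c6∈{6}] nothing but 6 survives at r9c6, so r9c6=6.
Step 22. [r1c4∈{7,9}] in row 1, 9 fits only at r1c4 ⇒ r1c4=9.
Step 23. [r2c5∈{1}] r2c5's peers cover all but 1 ⇒ r2c5=1.
Step 24. [r1c8∈{3,7}] in row 1, 7 fits only at r1c8. So r1c8=7.
Step 25. [r2c8∈{3}] r2c8 is down to just 3 ⇒ r2c8=3.
Step 26. [r5c8∈{4,6}] across col 8, 4 lands solely at r5c8. So r5c8=4.
Step 27. [r9c8∈{2}] nothing but 2 survives at r9c8 ⇒ r9c8=2.
Step 28. [r3c9∈{2,6}] row 3 places 2 nowhere but r3c9 ⇒ r3c9=2.
Step 29. [r1c1∈{3}] r1c1 is down to just 3. So r1c1=3.
Step 30. [r6c4∈{7}] r6c4's peers cover all but 7. So r6c4=7.
Step 31. [r4c5∈{9}] only 9 remains possible at r4c5. So r4c5=9.
Step 32. [r7c9∈{4}] nothing but 4 survives at r7c9 ⇒ r7c9=4.
Step 33. [r9c9∈{3}] nothing but 3 survives at r9c9, so r9c9=3.
Step 34. [r4c4∈{6}] r4c4 has the single candidate 6 ⇒ r4c4=6.
Step 35. [r3c8∈{6}] only 6 remains possible at r3c8, so r3c8=6.
Step 36. [r6c5∈{3}] r6c5's peers cover all but 3. So r6c5=3.
Step 37. [r8c9∈{8}] r8c9 is down to just 8, so r8c9=8.
Step 38. [r5c9∈{6}] r5c9 is down to just 6, so r5c9=6.
Step 39. [r9c7∈{1}] r9c7 is down to just 1 ⇒ r9c7=1.
Step 40. [r6c1∈{8}] r6c1 is down to just 8, so r6c1=8.
Step 41. [r4c2∈{5}] nothing but 5 survives at r4c2, so r4c2=5.
Step 42. [r4c6∈{2}] only 2 remains possible at r4c6 ⇒ r4c6=2.
Step 43. [r5c6∈{8}] nothing but 8 survives at r5c6, so r5c6=8.
Step 44. [r9c4∈{5}] r9c4's peers cover all but 5, so r9c4=5.
Step 45. [r4c3∈{4}] nothing but 4 survives at r4c3. So r4c3=4.
Step 46. [r2c6∈{7}] only 7 remains possible at r2c6 ⇒ r2c6=7.
Step 47. [r2c3∈{8}] r2c3 is down to just 8, so r2c3=8.
Step 48. [r3c5∈{4}] r3c5's peers cover all but 4 ⇒ r3c5=4.
Step 49. [r2c9∈{9}] only 9 remains possible at r2c9. So r2c9=9.
Step 50. [r3c3∈{1}] r3c3 is down to just 1, so r3c3=1.
Step 51. [r9c2∈{9}] only 9 remains possible at r9c2, so r9c2=9.

Answer: 3 4 2 9 6 5 8 7 1 / 5 6 8 2 1 7 4 3 9 / 9 7 1 8 4 3 5 6 2 / 1 5 4 6 9 2 3 8 7 / 7 3 9 1 5 8 2 4 6 / 8 2 6 7 3 4 9 1 5 / 2 8 5 3 7 1 6 9 4 / 6 1 3 4 2 9 7 5 8 / 4 9 7 5 8 6 1 2 3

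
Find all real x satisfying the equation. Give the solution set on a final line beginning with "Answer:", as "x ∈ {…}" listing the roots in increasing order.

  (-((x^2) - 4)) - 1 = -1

Step 1. [(-((x^2) - 4)) - 1 = -1] 1 comes off first (add 1) ⇒ sub: -((x^2) - 4) = 0.
Step 2. [-((x^2) - 4) = 0] leading − — multiply by −1, so neg: (x^2) - 4 = 0.
Step 3. [(x^2) - 4 = 0] 4 comes off first (add 4) ⇒ sub: x^2 = 4.
Step 4. [x^2 = 4] √ both sides: 4 ≥ 0 gives two branches, so sqrt: x = 2 or -2.

Answer: x ∈ {-2, 2}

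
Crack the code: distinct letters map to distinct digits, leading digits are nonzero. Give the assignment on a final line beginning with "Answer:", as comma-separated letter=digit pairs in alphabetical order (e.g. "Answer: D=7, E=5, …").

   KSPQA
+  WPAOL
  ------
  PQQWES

Step 1. [col 1: A + L ≡ S (mod 10)] several values work for L in column 1 (A + L ≡ S (mod 10), carry-in 0); try L=5. So L=5.
Step 2. [col 1: A + L ≡ S (mod 10)] S=2 is one option consistent with column 1 (A + L ≡ S (mod 10), carry-in 0) — take it ⇒ S=2.
Step 3. [P] adding two 5-digit numbers gives at most 5+1 digits, and here it does — P is that final carry and must be 1 ⇒ P=1.
Step 4. [col 1: A + L ≡ S (mod 10)] column 1 reads A+L+carry(0)=S with L=5, S=2; with digits 1,2,5 already taken and all letters distinct, the only value for A is 7. So A=7.
Step 5. [col 2: Q + O ≡ E (mod 10)] O=6 is one option consistent with column 2 (Q + O ≡ E (mod 10), carry-in 1) — take it. So O=6.
Step 6. [col 2: Q + O ≡ E (mod 10)] column 2 reads Q+O+carry(1)=E with O=6; with digits 1,2,5,6,7 already taken and all letters distinct, the only value for E is 0 ⇒ E=0.
Step 7. [col 2: Q + O ≡ E (mod 10)] from column 2 (O=6, E=0, carry-in 1, digits 0,1,2,5,6,7 already taken and all letters distinct): Q must equal 3, so Q=3.
Step 8. [col 3: P + A ≡ W (mod 10)] column 3 reads P+A+carry(1)=W with P=1, A=7; with digits 0,1,2,3,5,6,7 already taken and all letters distinct, the only value for W is 9, so W=9.
Step 9. [col 5: K + W ≡ Q (mod 10)] in column 5 we have K+W≡Q with carry-in 0; given W=9, Q=3 and digits 0,1,2,3,5,6,7,9 already taken and all letters distinct, that pins K to 4, so K=4.

Answer: A=7, E=0, K=4, L=5, O=6, P=1, Q=3, S=2, W=9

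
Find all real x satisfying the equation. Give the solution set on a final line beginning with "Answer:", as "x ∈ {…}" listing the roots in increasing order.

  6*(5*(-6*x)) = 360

Step 1. [6*(5*(-6*x)) = 360] 6·(inner) — divide through by 6. So div: 5*(-6*x) = 60.
Step 2. [5*(-6*x) = 60] LHS = 5·(…); ÷5 both sides, so div: -6*x = 12.
Step 3. [-6*x = 12] LHS = -6·(…); ÷-6 both sides. So div: x = -2.

Answer: x ∈ {-2}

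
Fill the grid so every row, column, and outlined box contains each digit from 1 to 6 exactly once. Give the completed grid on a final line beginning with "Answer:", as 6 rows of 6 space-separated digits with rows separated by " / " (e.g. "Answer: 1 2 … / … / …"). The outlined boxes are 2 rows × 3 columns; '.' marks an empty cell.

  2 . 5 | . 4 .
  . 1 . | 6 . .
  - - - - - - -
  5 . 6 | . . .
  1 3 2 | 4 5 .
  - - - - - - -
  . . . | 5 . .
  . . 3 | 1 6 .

Step 1. [r6c1∈{4}] r6c1 is down to just 4. So r6c1=4.
Step 2. [r6c6∈{2}] nothing but 2 survives at r6c6. So r6c6=2.
Step 3. [r1c4∈{3}] only 3 remains possible at r1c4, so r1c4=3.
Step 4. [r3c5∈{1,2,3}] col 5 places 1 nowhere but r3c5. So r3c5=1.
Step 5. [r1c2∈{6}] nothing but 6 survives at r1c2 ⇒ r1c2=6.
Step 6. [r5c5∈{3}] r5c5 is down to just 3, so r5c5=3.
Step 7. [r2c3∈{4}] r2c3 is down to just 4, so r2c3=4.
Step 8. [r4c6∈{6}] r4c6's peers cover all but 6. So r4c6=6.
Step 9. [r3c2∈{4}] r3c2 has the single candidate 4 ⇒ r3c2=4.
Step 10. [r3c6∈{3}] only 3 remains possible at r3c6, so r3c6=3.
Step 11. [r6c2∈{5}] r6c2 has the single candidate 5, so r6c2=5.
Step 12. [r5c6∈{4}] r5c6 is down to just 4 ⇒ r5c6=4.
Step 13. [r2c1∈{3}] r2c1's peers cover all but 3 ⇒ r2c1=3.
Step 14. [r2c6∈{5}] only 5 remains possible at r2c6, so r2c6=5.
Step 15. [r1c6∈{1}] nothing but 1 survives at r1c6. So r1c6=1.
Step 16. [r2c5∈{2}] r2c5 is down to just 2 ⇒ r2c5=2.
Step 17. [r3c4∈{2}] r3c4's peers cover all but 2, so r3c4=2.
Step 18. [r5c3∈{1}] r5c3's peers cover all but 1, so r5c3=1.
Step 19. [r5c1∈{6}] nothing but 6 survives at r5c1, so r5c1=6.
Step 20. [r5c2∈{2}] r5c2 has the single candidate 2 ⇒ r5c2=2.

Answer: 2 6 5 3 4 1 / 3 1 4 6 2 5 / 5 4 6 2 1 3 / 1 3 2 4 5 6 / 6 2 1 5 3 4 / 4 5 3 1 6 2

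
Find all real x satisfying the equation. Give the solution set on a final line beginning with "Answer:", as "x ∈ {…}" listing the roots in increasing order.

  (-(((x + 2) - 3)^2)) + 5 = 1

Step 1. [(-(((x + 2) - 3)^2)) + 5 = 1] the outer +5 inverts by subtracting 5. So sub: -(((x + 2) - 3)^2) = -4.
Step 2. [-(((x + 2) - 3)^2) = -4] LHS negated; negate both sides, so neg: ((x + 2) - 3)^2 = 4.
Step 3. [((x + 2) - 3)^2 = 4] √ both sides: 4 ≥ 0 gives two branches ⇒ sqrt: (x + 2) - 3 = 2 or -2.
Step 4. [(x + 2) - 3 = 2 or -2] peel the -3: add 3 from each side, so sub: x + 2 = 5 or 1.
Step 5. [x + 2 = 5 or 1] 2 comes off first (subtract 2) ⇒ sub: x = 3 or -1.

Answer: x ∈ {-1, 3}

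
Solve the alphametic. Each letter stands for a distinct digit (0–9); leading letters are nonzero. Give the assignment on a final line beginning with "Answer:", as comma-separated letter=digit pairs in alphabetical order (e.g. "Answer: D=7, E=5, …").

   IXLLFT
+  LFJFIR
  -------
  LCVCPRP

Step 1. [col 1: T + R ≡ P (mod 10)] column 1 (T + R ≡ P (mod 10), carry-in 0) doesn't pin T yet; pick T=4 and continue. So T=4.
Step 2. [L] adding two 6-digit numbers gives at most 6+1 digits, and here it does — L is that final carry and must be 1, so L=1.
Step 3. [col 1: T + R ≡ P (mod 10)] no forcing yet in column 1 (carry-in 0); R=3 is free and consistent — try it, so R=3.
Step 4. [col 1: T + R ≡ P (mod 10)] in column 1 we have T+R≡P with carry-in 0; given T=4, R=3 and digits 1,3,4 already taken and all letters distinct, that pins P to 7 ⇒ P=7.
Step 5. [col 2: F + I ≡ R (mod 10)] F=5 is one option consistent with column 2 (F + I ≡ R (mod 10), carry-in 0) — take it ⇒ F=5.
Step 6. [col 2: F + I ≡ R (mod 10)] column 2: given F=5, R=3, carry-in 0, and digits 1,3,4,5,7 already taken and all letters distinct, F+I≡R (mod 10) forces I=8, so I=8.
Step 7. [col 4: L + J ≡ C (mod 10)] in column 4 we have L+J≡C with carry-in 0; given L=1 and digits 1,3,4,5,7,8 already taken and all letters distinct, that pins J to 9, so J=9.
Step 8. [col 4: L + J ≡ C (mod 10)] column 4 reads L+J+carry(0)=C with L=1, J=9; with digits 1,3,4,5,7,8,9 already taken and all letters distinct, the only value for C is 0. So C=0.
Step 9. [col 5: X + F ≡ V (mod 10)] in column 5 we have X+F≡V with carry-in 1; given F=5 and digits 0,1,3,4,5,7,8,9 already taken and all letters distinct, that pins V to 2 ⇒ V=2.
Step 10. [col 5: X + F ≡ V (mod 10)] in column 5 we have X+F≡V with carry-in 1; given F=5, V=2 and digits 0,1,2,3,4,5,7,8,9 already taken and all letters distinct, that pins X to 6, so X=6.

Answer: C=0, F=5, I=8, J=9, L=1, P=7, R=3, T=4, V=2, X=6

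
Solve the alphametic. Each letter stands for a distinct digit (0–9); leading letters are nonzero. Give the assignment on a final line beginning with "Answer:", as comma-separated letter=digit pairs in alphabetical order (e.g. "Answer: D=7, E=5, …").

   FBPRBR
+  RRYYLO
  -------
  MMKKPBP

Step 1. [M] M is the leading digit of a 7-digit sum of two 6-digit numbers; the final carry is exactly 1, so M=1.
Step 2. [col 1: R + O ≡ P (mod 10)] column 1 (R + O ≡ P (mod 10), carry-in 0) doesn't pin O yet; pick O=8 and continue, so O=8.
Step 3. [col 1: R + O ≡ P (mod 10)] no forcing yet in column 1 (carry-in 0); P=2 is free and consistent — try it ⇒ P=2.
Step 4. [col 1: R + O ≡ P (mod 10)] column 1 reads R+O+carry(0)=P with O=8, P=2; with digits 1,2,8 already taken and all letters distinct, the only value for R is 4 ⇒ R=4.
Step 5. [col 2: B + L ≡ B (mod 10)] from column 2 (nothing yet, carry-in 1, digits 1,2,4,8 already taken and all letters distinct): L must equal 9 ⇒ L=9.
Step 6. [col 2: B + L ≡ B (mod 10)] column 2 (B + L ≡ B (mod 10), carry-in 1) doesn't pin B yet; pick B=5 and continue. So B=5.
Step 7. [col 3: R + Y ≡ P (mod 10)] in column 3 we have R+Y≡P with carry-in 1; given R=4, P=2 and digits 1,2,4,5,8,9 already taken and all letters distinct, that pins Y to 7, so Y=7.
Step 8. [col 4: P + Y ≡ K (mod 10)] in column 4 we have P+Y≡K with carry-in 1; given P=2, Y=7 and digits 1,2,4,5,7,8,9 already taken and all letters distinct, that pins K to 0. So K=0.
Step 9. [col 6: F + R ≡ M (mod 10)] column 6: given R=4, M=1, carry-in 1, and digits 0,1,2,4,5,7,8,9 already taken and all letters distinct, F+R≡M (mod 10) forces F=6 ⇒ F=6.

Answer: B=5, F=6, K=0, L=9, M=1, O=8, P=2, R=4, Y=7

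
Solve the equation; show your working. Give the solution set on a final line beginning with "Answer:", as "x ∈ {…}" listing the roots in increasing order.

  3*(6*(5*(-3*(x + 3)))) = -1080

Step 1. [3*(6*(5*(-3*(x + 3)))) = -1080] 3 out front; divide by 3. So div: 6*(5*(-3*(x + 3))) = -360.
Step 2. [6*(5*(-3*(x + 3))) = -360] divide by the outer 6. So div: 5*(-3*(x + 3)) = -60.
Step 3. [5*(-3*(x + 3)) = -60] 5 out front; divide by 5 ⇒ div: -3*(x + 3) = -12.
Step 4. [-3*(x + 3) = -12] -3·(inner) — divide through by -3. So div: x + 3 = 4.
Step 5. [x + 3 = 4] 3 comes off first (subtract 3). So sub: x = 1.

Answer: x ∈ {1}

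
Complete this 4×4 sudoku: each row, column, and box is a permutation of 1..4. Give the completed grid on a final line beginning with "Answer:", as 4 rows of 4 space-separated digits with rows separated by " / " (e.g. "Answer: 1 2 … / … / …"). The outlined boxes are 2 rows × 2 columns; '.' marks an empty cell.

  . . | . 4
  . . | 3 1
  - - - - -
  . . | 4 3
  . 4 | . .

Step 1. [r2c2∈{2}] r2c2 is down to just 2, so r2c2=2.
Step 2. [r4c1∈{1,2,3}] 3 has one home in row 4: r4c1, so r4c1=3.
Step 3. [r3c2∈{1}] r3c2 is down to just 1. So r3c2=1.
Step 4. [r4c3∈{1,2}] in row 4, 1 fits only at r4c3, so r4c3=1.
Step 5. [r4c4∈{2}] nothing but 2 survives at r4c4 ⇒ r4c4=2.
Step 6. [r1c2∈{3}] r1c2 is down to just 3. So r1c2=3.
Step 7. [r2c1∈{4}] r2c1 has the single candidate 4 ⇒ r2c1=4.
Step 8. [r3c1∈{2}] nothing but 2 survives at r3c1, so r3c1=2.
Step 9. [r1c3∈{2}] r1c3 is down to just 2 ⇒ r1c3=2.
Step 10. [r1c1∈{1}] only 1 remains possible at r1c1 ⇒ r1c1=1.

Answer: 1 3 2 4 / 4 2 3 1 / 2 1 4 3 / 3 4 1 2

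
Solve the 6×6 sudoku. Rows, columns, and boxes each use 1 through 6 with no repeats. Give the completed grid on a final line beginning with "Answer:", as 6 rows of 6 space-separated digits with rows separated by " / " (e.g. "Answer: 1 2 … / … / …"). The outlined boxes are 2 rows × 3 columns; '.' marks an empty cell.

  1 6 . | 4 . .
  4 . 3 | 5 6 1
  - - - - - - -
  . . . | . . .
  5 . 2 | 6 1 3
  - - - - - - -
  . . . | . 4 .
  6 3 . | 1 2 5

Step 1. [r5c2∈{1,2,5}] in col 2, 5 fits only at r5c2. So r5c2=5.
Step 2. [r3c6∈{2,4}] in col 6, 4 fits only at r3c6 ⇒ r3c6=4.
Step 3. [r3c2∈{1}] r3c2's peers cover all but 1. So r3c2=1.
Step 4. [r4c2∈{4}] r4c2's peers cover all but 4 ⇒ r4c2=4.
Step 5. [r3c4∈{2}] r3c4 is down to just 2, so r3c4=2.
Step 6. [r5c3∈{1}] only 1 remains possible at r5c3. So r5c3=1.
Step 7. [r3c3∈{6}] only 6 remains possible at r3c3, so r3c3=6.
Step 8. [r5c6∈{6}] r5c6's peers cover all but 6, so r5c6=6.
Step 9. [r1c5∈{3}] only 3 remains possible at r1c5. So r1c5=3.
Step 10. [r3c1∈{3}] nothing but 3 survives at r3c1. So r3c1=3.
Step 11. [r5c4∈{3}] nothing but 3 survives at r5c4. So r5c4=3.
Step 12. [r2c2∈{2}] nothing but 2 survives at r2c2. So r2c2=2.
Step 13. [r1c6∈{2}] r1c6 has the single candidate 2 ⇒ r1c6=2.
Step 14. [r5c1∈{2}] only 2 remains possible at r5c1. So r5c1=2.
Step 15. [r1c3∈{5}] r1c3's peers cover all but 5, so r1c3=5.
Step 16. [r3c5∈{5}] r3c5 has the single candidate 5. So r3c5=5.
Step 17. [r6c3∈{4}] nothing but 4 survives at r6c3 ⇒ r6c3=4.

Answer: 1 6 5 4 3 2 / 4 2 3 5 6 1 / 3 1 6 2 5 4 / 5 4 2 6 1 3 / 2 5 1 3 4 6 / 6 3 4 1 2 5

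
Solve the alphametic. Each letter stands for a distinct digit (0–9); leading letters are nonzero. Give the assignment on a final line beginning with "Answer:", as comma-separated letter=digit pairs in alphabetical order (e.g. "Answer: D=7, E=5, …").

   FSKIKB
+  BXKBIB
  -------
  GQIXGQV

Step 1. [col 1: B + B ≡ V (mod 10)] no forcing yet in column 1 (carry-in 0); V=8 is free and consistent — try it. So V=8.
Step 2. [col 1: B + B ≡ V (mod 10)] no forcing yet in column 1 (carry-in 0); B=4 is free and consistent — try it, so B=4.
Step 3. [col 2: K + I ≡ Q (mod 10)] column 2 (K + I ≡ Q (mod 10), carry-in 0) doesn't pin K yet; pick K=7 and continue ⇒ K=7.
Step 4. [col 2: K + I ≡ Q (mod 10)] no forcing yet in column 2 (carry-in 0); Q=3 is free and consistent — try it ⇒ Q=3.
Step 5. [col 2: K + I ≡ Q (mod 10)] from column 2 (K=7, Q=3, carry-in 0, digits 3,4,7,8 already taken and all letters distinct): I must equal 6. So I=6.
Step 6. [col 3: I + B ≡ G (mod 10)] column 3 reads I+B+carry(1)=G with I=6, B=4; with digits 3,4,6,7,8 already taken and all letters distinct, the only value for G is 1, so G=1.
Step 7. [col 4: K + K ≡ X (mod 10)] from column 4 (K=7, carry-in 1, digits 1,3,4,6,7,8 already taken and all letters distinct): X must equal 5 ⇒ X=5.
Step 8. [col 5: S + X ≡ I (mod 10)] column 5 reads S+X+carry(1)=I with X=5, I=6; with digits 1,3,4,5,6,7,8 already taken and all letters distinct, the only value for S is 0. So S=0.
Step 9. [col 6: F + B ≡ Q (mod 10)] column 6 reads F+B+carry(0)=Q with B=4, Q=3; with digits 0,1,3,4,5,6,7,8 already taken and all letters distinct, the only value for F is 9. So F=9.

Answer: B=4, F=9, G=1, I=6, K=7, Q=3, S=0, V=8, X=5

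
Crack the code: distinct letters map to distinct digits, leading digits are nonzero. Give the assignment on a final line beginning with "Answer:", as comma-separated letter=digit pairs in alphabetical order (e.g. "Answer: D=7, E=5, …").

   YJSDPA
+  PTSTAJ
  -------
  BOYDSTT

Step 1. [B] adding two 6-digit numbers gives at most 6+1 digits, and here it does — B is that final carry and must be 1, so B=1.
Step 2. [col 1: A + J ≡ T (mod 10)] several values work for T in column 1 (A + J ≡ T (mod 10), carry-in 0); try T=0, so T=0.
Step 3. [col 1: A + J ≡ T (mod 10)] several values work for A in column 1 (A + J ≡ T (mod 10), carry-in 0); try A=4, so A=4.
Step 4. [col 1: A + J ≡ T (mod 10)] from column 1 (A=4, T=0, carry-in 0, digits 0,1,4 already taken and all letters distinct): J must equal 6 ⇒ J=6.
Step 5. [col 2: P + A ≡ T (mod 10)] in column 2 we have P+A≡T with carry-in 1; given A=4, T=0 and digits 0,1,4,6 already taken and all letters distinct, that pins P to 5 ⇒ P=5.
Step 6. [col 3: D + T ≡ S (mod 10)] several values work for D in column 3 (D + T ≡ S (mod 10), carry-in 1); try D=8. So D=8.
Step 7. [col 3: D + T ≡ S (mod 10)] in column 3 we have D+T≡S with carry-in 1; given D=8, T=0 and digits 0,1,4,5,6,8 already taken and all letters distinct, that pins S to 9. So S=9.
Step 8. [col 5: J + T ≡ Y (mod 10)] column 5: given J=6, T=0, carry-in 1, and digits 0,1,4,5,6,8,9 already taken and all letters distinct, J+T≡Y (mod 10) forces Y=7. So Y=7.
Step 9. [col 6: Y + P ≡ O (mod 10)] from column 6 (Y=7, P=5, carry-in 0, digits 0,1,4,5,6,7,8,9 already taken and all letters distinct): O must equal 2 ⇒ O=2.

Answer: A=4, B=1, D=8, J=6, O=2, P=5, S=9, T=0, Y=7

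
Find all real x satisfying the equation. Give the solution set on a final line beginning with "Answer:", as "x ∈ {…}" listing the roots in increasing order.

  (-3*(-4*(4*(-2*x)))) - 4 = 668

Step 1. [(-3*(-4*(4*(-2*x)))) - 4 = 668] add 4: x sits inside (… - 4), so sub: -3*(-4*(4*(-2*x))) = 672.
Step 2. [-3*(-4*(4*(-2*x))) = 672] divide by the outer -3, so div: -4*(4*(-2*x)) = -224.
Step 3. [-4*(4*(-2*x)) = -224] leading coefficient -4: divide by -4, so div: 4*(-2*x) = 56.
Step 4. [4*(-2*x) = 56] 4·(inner) — divide through by 4. So div: -2*x = 14.
Step 5. [-2*x = 14] leading coefficient -2: divide by -2. So div: x = -7.

Answer: x ∈ {-7}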